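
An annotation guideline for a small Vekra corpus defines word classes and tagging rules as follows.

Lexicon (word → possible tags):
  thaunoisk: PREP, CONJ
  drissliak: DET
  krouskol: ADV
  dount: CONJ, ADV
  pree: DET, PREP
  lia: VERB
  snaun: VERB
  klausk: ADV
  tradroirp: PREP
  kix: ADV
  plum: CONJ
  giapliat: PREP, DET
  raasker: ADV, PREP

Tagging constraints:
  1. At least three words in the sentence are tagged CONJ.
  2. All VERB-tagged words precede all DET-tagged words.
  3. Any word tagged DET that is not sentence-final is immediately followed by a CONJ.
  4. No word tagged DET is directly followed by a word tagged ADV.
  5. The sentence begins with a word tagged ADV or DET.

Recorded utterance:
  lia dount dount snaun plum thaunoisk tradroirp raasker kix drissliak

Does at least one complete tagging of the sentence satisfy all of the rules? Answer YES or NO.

NO

Candidates per position — 1:lia {VERB}; 2:dount {CONJ,ADV}; 3:dount {CONJ,ADV}; 4:snaun {VERB}; 5:plum {CONJ}; 6:thaunoisk {PREP,CONJ}; 7:tradroirp {PREP}; 8:raasker {ADV,PREP}; 9:kix {ADV}; 10:drissliak {DET}.
Rule 5 cannot be satisfied by any choice of tags from the lexicon.
So there is no consistent tagging.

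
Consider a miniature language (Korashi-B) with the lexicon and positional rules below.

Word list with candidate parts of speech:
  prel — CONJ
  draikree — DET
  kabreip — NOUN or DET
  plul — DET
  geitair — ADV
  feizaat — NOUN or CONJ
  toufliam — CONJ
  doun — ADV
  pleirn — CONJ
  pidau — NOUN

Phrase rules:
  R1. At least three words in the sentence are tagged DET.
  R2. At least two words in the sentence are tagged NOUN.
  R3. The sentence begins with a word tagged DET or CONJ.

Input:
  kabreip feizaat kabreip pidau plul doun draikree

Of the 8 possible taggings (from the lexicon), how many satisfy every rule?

Candidates per position — 1:kabreip {NOUN,DET}; 2:feizaat {NOUN,CONJ}; 3:kabreip {NOUN,DET}; 4:pidau {NOUN}; 5:plul {DET}; 6:doun {ADV}; 7:draikree {DET}.
There are 8 candidate sequences in total.
The sequences that satisfy every rule: DET NOUN NOUN NOUN DET ADV DET; DET NOUN DET NOUN DET ADV DET; DET CONJ NOUN NOUN DET ADV DET.
Count = 3.

3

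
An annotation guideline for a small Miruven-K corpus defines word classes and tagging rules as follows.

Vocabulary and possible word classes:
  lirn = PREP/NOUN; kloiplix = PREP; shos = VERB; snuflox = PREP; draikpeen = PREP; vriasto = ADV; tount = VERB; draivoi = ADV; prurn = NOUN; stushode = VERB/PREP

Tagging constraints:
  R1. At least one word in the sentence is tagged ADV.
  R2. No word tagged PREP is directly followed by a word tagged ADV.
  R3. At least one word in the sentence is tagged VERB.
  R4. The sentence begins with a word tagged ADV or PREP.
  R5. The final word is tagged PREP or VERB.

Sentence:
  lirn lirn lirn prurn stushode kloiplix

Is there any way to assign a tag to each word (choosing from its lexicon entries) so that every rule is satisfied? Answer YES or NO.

Candidates per position — 1:lirn {PREP,NOUN}; 2:lirn {PREP,NOUN}; 3:lirn {PREP,NOUN}; 4:prurn {NOUN}; 5:stushode {VERB,PREP}; 6:kloiplix {PREP}.
Rule 1 cannot be satisfied by any choice of tags from the lexicon.
So there is no consistent tagging.

NO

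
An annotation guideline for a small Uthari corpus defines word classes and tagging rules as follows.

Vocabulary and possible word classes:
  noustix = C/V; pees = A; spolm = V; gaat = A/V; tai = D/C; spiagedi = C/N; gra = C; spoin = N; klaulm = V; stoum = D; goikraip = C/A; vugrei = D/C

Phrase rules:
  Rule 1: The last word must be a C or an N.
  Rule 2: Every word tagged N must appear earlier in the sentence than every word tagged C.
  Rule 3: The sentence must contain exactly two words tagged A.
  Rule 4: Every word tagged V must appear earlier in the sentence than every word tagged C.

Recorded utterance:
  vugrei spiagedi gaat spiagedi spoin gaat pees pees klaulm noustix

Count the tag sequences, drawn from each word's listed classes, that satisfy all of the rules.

1

Candidates per position — 1:vugrei {D,C}; 2:spiagedi {C,N}; 3:gaat {A,V}; 4:spiagedi {C,N}; 5:spoin {N}; 6:gaat {A,V}; 7:pees {A}; 8:pees {A}; 9:klaulm {V}; 10:noustix {C,V}.
There are 64 candidate sequences in total.
The sequences that satisfy every rule: D N V N N V A A V C.
Count = 1.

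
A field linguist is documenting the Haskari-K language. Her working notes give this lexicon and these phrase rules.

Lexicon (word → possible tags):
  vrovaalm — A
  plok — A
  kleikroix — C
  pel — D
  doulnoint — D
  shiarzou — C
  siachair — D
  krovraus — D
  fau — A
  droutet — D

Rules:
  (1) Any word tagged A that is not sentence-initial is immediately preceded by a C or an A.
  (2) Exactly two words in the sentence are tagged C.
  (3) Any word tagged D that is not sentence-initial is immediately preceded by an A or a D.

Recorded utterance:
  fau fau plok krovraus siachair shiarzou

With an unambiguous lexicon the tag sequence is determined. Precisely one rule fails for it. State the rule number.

Fixed tagging: A A A D D C.
Rule check: R1 ✓, R2 ✗, R3 ✓.
Only rule 2 fails.

2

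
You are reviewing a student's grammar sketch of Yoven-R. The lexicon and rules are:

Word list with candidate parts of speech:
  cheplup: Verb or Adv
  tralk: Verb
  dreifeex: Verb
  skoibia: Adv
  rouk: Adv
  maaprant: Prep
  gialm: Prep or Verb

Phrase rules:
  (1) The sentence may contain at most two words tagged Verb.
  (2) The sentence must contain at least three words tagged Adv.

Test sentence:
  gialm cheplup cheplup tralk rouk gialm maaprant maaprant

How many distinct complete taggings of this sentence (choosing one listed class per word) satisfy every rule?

3

Candidates per position — 1:gialm {Prep,Verb}; 2:cheplup {Verb,Adv}; 3:cheplup {Verb,Adv}; 4:tralk {Verb}; 5:rouk {Adv}; 6:gialm {Prep,Verb}; 7:maaprant {Prep}; 8:maaprant {Prep}.
There are 16 candidate sequences in total.
The sequences that satisfy every rule: Prep Adv Adv Verb Adv Prep Prep Prep; Prep Adv Adv Verb Adv Verb Prep Prep; Verb Adv Adv Verb Adv Prep Prep Prep.
Count = 3.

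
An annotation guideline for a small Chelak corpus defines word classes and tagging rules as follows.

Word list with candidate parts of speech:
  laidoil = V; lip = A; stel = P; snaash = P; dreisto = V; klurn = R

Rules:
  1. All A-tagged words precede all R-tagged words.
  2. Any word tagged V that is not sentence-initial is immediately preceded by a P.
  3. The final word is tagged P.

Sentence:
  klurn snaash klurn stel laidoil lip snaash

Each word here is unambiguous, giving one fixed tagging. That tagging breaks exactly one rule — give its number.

Fixed tagging: R P R P V A P.
Checking each rule: R1 fail, R2 pass, R3 pass.
Only rule 1 fails.

1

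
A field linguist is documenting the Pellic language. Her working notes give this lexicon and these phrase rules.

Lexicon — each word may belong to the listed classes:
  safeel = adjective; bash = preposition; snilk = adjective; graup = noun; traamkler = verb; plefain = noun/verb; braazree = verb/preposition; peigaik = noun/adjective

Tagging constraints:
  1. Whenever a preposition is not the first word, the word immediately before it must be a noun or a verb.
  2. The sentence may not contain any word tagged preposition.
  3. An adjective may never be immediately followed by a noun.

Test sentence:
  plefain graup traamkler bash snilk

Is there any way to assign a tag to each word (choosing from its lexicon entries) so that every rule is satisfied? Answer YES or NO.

Candidates per position — 1:plefain {noun,verb}; 2:graup {noun}; 3:traamkler {verb}; 4:bash {preposition}; 5:snilk {adjective}.
Rule 2 cannot be satisfied by any choice of tags from the lexicon.
So there is no consistent tagging.

NO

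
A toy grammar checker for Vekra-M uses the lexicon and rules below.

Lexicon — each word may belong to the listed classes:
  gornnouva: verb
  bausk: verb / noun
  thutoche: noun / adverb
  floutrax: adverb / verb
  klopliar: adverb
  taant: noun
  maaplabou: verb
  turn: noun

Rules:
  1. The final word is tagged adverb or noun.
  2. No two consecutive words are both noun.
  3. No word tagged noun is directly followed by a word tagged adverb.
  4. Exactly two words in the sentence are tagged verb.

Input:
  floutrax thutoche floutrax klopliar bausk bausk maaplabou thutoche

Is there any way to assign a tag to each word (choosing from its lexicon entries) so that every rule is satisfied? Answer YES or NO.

Candidates per position — 1:floutrax {adverb,verb}; 2:thutoche {noun,adverb}; 3:floutrax {adverb,verb}; 4:klopliar {adverb}; 5:bausk {verb,noun}; 6:bausk {verb,noun}; 7:maaplabou {verb}; 8:thutoche {noun,adverb}.
One satisfying assignment: adverb adverb adverb adverb verb noun verb noun.
Verifying each rule — rule 1 ok; rule 2 ok; rule 3 ok; rule 4 ok.

YES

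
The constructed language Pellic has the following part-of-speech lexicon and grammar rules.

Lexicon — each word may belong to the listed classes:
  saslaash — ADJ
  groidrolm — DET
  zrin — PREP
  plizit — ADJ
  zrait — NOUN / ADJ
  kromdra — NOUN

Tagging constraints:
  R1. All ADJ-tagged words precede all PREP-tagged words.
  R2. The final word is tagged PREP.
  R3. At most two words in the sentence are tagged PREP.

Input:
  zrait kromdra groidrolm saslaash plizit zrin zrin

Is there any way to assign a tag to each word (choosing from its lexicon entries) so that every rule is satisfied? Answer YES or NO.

YES

Candidates per position — 1:zrait {NOUN,ADJ}; 2:kromdra {NOUN}; 3:groidrolm {DET}; 4:saslaash {ADJ}; 5:plizit {ADJ}; 6:zrin {PREP}; 7:zrin {PREP}.
One satisfying assignment: NOUN NOUN DET ADJ ADJ PREP PREP.
Verifying each rule — rule 1 holds; rule 2 holds; rule 3 holds.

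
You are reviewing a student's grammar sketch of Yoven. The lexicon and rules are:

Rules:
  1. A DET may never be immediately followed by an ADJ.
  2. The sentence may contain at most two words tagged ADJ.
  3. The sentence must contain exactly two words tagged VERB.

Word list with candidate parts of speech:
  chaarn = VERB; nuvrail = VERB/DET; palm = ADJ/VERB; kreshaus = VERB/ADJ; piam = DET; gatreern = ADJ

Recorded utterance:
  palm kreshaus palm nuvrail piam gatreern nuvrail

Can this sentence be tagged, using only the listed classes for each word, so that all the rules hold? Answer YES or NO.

NO

Candidates per position — 1:palm {ADJ,VERB}; 2:kreshaus {VERB,ADJ}; 3:palm {ADJ,VERB}; 4:nuvrail {VERB,DET}; 5:piam {DET}; 6:gatreern {ADJ}; 7:nuvrail {VERB,DET}.
Rule 1 cannot be satisfied by any choice of tags from the lexicon.
So there is no consistent tagging.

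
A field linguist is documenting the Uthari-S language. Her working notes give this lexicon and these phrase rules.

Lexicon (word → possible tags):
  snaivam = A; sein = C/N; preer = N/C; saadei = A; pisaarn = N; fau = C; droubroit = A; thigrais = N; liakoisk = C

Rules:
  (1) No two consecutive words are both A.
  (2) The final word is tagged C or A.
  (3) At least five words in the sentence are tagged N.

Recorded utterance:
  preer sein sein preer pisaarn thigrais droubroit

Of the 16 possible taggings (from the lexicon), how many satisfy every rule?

Candidates per position — 1:preer {N,C}; 2:sein {C,N}; 3:sein {C,N}; 4:preer {N,C}; 5:pisaarn {N}; 6:thigrais {N}; 7:droubroit {A}.
There are 16 candidate sequences in total.
The sequences that satisfy every rule: N C N N N N A; N N C N N N A; N N N N N N A; N N N C N N A; C N N N N N A.
Count = 5.

5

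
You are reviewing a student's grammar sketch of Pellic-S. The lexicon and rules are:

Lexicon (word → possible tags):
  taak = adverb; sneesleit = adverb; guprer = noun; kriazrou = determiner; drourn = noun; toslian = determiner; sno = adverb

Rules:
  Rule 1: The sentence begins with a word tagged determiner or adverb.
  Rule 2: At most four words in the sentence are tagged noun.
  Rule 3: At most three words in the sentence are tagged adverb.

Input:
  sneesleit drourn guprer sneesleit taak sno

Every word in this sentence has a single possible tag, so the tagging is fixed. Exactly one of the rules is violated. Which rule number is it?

3

Fixed tagging: adverb noun noun adverb adverb adverb.
Rule check: R1 pass, R2 pass, R3 fail.
Only rule 3 fails.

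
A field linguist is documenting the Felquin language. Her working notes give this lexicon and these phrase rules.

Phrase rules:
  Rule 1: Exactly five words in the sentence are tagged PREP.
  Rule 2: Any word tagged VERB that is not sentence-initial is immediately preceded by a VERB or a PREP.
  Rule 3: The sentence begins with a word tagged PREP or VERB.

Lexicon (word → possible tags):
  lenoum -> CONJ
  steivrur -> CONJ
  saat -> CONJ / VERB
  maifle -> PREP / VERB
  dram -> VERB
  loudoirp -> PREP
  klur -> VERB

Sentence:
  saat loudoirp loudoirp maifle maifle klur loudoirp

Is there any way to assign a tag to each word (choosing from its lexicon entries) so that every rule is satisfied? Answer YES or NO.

YES

Candidates per position — 1:saat {CONJ,VERB}; 2:loudoirp {PREP}; 3:loudoirp {PREP}; 4:maifle {PREP,VERB}; 5:maifle {PREP,VERB}; 6:klur {VERB}; 7:loudoirp {PREP}.
One satisfying assignment: VERB PREP PREP PREP PREP VERB PREP.
Check: rule 1 holds; rule 2 holds; rule 3 holds.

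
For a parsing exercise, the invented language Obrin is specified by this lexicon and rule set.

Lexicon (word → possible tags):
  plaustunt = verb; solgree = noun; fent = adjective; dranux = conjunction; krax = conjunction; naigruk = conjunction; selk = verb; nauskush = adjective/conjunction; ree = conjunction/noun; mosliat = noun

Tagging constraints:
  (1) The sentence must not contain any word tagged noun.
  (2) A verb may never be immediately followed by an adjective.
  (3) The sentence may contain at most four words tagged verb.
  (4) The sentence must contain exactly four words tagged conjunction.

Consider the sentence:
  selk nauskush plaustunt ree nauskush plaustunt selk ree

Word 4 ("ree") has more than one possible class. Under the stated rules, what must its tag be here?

conjunction

Candidates per position — 1:selk {verb}; 2:nauskush {adjective,conjunction}; 3:plaustunt {verb}; 4:ree {conjunction,noun}; 5:nauskush {adjective,conjunction}; 6:plaustunt {verb}; 7:selk {verb}; 8:ree {conjunction,noun}.
If word 2 were adjective, no tagging could satisfy rule 2; so word 2 is conjunction.
If word 4 were noun, no tagging could satisfy rule 1; so word 4 is conjunction.
If word 5 were adjective, no tagging could satisfy rule 4; so word 5 is conjunction.
If word 8 were noun, no tagging could satisfy rule 1; so word 8 is conjunction.
So the tagging must be: verb conjunction verb conjunction conjunction verb verb conjunction.
Verifying each rule — rule 1 ok; rule 2 ok; rule 3 ok; rule 4 ok.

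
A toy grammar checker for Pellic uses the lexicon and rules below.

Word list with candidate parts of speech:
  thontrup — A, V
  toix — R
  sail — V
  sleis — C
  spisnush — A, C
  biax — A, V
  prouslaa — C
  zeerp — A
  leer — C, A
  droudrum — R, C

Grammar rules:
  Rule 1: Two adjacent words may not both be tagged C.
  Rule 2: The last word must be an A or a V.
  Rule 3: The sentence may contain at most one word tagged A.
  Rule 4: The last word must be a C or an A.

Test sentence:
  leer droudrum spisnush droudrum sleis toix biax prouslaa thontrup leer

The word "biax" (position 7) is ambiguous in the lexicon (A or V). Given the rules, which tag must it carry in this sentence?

V

Candidates per position — 1:leer {C,A}; 2:droudrum {R,C}; 3:spisnush {A,C}; 4:droudrum {R,C}; 5:sleis {C}; 6:toix {R}; 7:biax {A,V}; 8:prouslaa {C}; 9:thontrup {A,V}; 10:leer {C,A}.
At position 4, choosing C makes rule 1 impossible to satisfy; hence R.
At position 10, choosing C makes rule 2 impossible to satisfy; hence A.
At position 1, choosing A makes rule 3 impossible to satisfy; hence C.
At position 2, choosing C makes rule 1 impossible to satisfy; hence R.
At position 3, choosing A makes rule 3 impossible to satisfy; hence C.
At position 7, choosing A makes rule 3 impossible to satisfy; hence V.
At position 9, choosing A makes rule 3 impossible to satisfy; hence V.
The only consistent sequence is: C R C R C R V C V A.
Rule-by-rule: rule 1 ✓; rule 2 ✓; rule 3 ✓; rule 4 ✓.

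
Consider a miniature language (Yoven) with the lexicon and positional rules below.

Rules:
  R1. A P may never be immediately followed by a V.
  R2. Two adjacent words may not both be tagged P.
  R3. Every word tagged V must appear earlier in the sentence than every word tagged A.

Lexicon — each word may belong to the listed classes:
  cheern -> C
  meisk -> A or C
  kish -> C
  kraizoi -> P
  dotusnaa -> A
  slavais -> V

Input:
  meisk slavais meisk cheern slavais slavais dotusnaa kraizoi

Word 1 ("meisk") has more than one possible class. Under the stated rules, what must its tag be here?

C

Candidates per position — 1:meisk {A,C}; 2:slavais {V}; 3:meisk {A,C}; 4:cheern {C}; 5:slavais {V}; 6:slavais {V}; 7:dotusnaa {A}; 8:kraizoi {P}.
Word 1 cannot be A — rule 3 would then fail for every completion. It is C.
Word 3 cannot be A — rule 3 would then fail for every completion. It is C.
So the tagging must be: C V C C V V A P.
Verifying each rule — rule 1 ok; rule 2 ok; rule 3 ok.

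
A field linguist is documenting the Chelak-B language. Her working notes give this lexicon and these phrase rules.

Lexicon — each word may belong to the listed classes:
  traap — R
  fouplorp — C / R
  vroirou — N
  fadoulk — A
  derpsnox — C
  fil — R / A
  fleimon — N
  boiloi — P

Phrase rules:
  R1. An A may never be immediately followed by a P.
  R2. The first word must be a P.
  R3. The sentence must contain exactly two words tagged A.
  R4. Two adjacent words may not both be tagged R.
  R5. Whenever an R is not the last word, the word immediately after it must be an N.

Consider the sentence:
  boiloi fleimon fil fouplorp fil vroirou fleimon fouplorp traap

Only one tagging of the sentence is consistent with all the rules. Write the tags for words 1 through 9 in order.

Candidates per position — 1:boiloi {P}; 2:fleimon {N}; 3:fil {R,A}; 4:fouplorp {C,R}; 5:fil {R,A}; 6:vroirou {N}; 7:fleimon {N}; 8:fouplorp {C,R}; 9:traap {R}.
Word 3 cannot be R — rule 3 would then fail for every completion. It is A.
Word 4 cannot be R — rule 5 would then fail for every completion. It is C.
Word 5 cannot be R — rule 3 would then fail for every completion. It is A.
Word 8 cannot be R — rule 4 would then fail for every completion. It is C.
The unique satisfying tagging is: P N A C A N N C R.
Check: rule 1 satisfied; rule 2 satisfied; rule 3 satisfied; rule 4 satisfied; rule 5 satisfied.

P N A C A N N C R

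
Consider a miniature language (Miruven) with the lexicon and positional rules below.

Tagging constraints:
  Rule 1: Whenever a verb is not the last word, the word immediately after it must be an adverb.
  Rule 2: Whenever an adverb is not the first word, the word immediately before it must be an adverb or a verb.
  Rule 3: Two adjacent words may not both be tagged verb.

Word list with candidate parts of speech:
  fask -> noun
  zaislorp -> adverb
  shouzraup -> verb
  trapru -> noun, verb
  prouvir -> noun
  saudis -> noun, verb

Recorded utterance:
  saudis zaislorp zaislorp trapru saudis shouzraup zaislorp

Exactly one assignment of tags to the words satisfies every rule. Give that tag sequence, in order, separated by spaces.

Candidates per position — 1:saudis {noun,verb}; 2:zaislorp {adverb}; 3:zaislorp {adverb}; 4:trapru {noun,verb}; 5:saudis {noun,verb}; 6:shouzraup {verb}; 7:zaislorp {adverb}.
Word 1 cannot be noun — rule 2 would then fail for every completion. It is verb.
Word 4 cannot be verb — rule 1 would then fail for every completion. It is noun.
Word 5 cannot be verb — rule 1 would then fail for every completion. It is noun.
So the tagging must be: verb adverb adverb noun noun verb adverb.
Verifying each rule — rule 1 holds; rule 2 holds; rule 3 holds.

verb adverb adverb noun noun verb adverb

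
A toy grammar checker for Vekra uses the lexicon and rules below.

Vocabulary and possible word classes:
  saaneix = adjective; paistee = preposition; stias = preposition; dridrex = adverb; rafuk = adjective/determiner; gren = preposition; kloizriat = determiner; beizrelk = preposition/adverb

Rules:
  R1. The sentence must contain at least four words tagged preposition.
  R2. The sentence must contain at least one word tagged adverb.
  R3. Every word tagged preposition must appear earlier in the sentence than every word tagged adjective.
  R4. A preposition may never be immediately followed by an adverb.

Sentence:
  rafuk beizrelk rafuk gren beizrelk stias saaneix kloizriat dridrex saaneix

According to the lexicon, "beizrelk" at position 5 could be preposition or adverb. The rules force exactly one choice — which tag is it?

preposition

Candidates per position — 1:rafuk {adjective,determiner}; 2:beizrelk {preposition,adverb}; 3:rafuk {adjective,determiner}; 4:gren {preposition}; 5:beizrelk {preposition,adverb}; 6:stias {preposition}; 7:saaneix {adjective}; 8:kloizriat {determiner}; 9:dridrex {adverb}; 10:saaneix {adjective}.
At position 1, choosing adjective makes rule 3 impossible to satisfy; hence determiner.
At position 2, choosing adverb makes rule 1 impossible to satisfy; hence preposition.
At position 3, choosing adjective makes rule 3 impossible to satisfy; hence determiner.
At position 5, choosing adverb makes rule 1 impossible to satisfy; hence preposition.
That leaves exactly one tagging: determiner preposition determiner preposition preposition preposition adjective determiner adverb adjective.
Verifying each rule — rule 1 ok; rule 2 ok; rule 3 ok; rule 4 ok.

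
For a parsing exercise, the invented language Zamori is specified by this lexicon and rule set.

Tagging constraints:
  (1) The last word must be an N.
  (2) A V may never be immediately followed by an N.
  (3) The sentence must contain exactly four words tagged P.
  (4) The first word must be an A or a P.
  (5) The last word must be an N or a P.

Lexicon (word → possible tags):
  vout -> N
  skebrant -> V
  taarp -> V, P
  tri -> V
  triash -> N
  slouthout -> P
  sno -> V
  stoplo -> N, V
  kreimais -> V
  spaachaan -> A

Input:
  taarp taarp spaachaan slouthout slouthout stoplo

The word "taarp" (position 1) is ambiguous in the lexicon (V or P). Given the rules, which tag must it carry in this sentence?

Candidates per position — 1:taarp {V,P}; 2:taarp {V,P}; 3:spaachaan {A}; 4:slouthout {P}; 5:slouthout {P}; 6:stoplo {N,V}.
At position 1, choosing V makes rule 3 impossible to satisfy; hence P.
At position 2, choosing V makes rule 3 impossible to satisfy; hence P.
At position 6, choosing V makes rule 1 impossible to satisfy; hence N.
The unique satisfying tagging is: P P A P P N.
Checking: rule 1 ✓; rule 2 ✓; rule 3 ✓; rule 4 ✓; rule 5 ✓.

P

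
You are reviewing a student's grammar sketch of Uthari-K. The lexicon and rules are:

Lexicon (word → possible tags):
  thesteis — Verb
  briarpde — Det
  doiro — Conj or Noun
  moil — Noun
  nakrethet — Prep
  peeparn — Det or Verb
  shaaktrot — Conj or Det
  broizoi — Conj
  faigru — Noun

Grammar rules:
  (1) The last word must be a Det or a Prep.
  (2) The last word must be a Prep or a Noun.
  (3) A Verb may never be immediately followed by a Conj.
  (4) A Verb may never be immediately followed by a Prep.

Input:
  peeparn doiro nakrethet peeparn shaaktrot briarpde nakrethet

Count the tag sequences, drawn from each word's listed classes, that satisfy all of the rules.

Candidates per position — 1:peeparn {Det,Verb}; 2:doiro {Conj,Noun}; 3:nakrethet {Prep}; 4:peeparn {Det,Verb}; 5:shaaktrot {Conj,Det}; 6:briarpde {Det}; 7:nakrethet {Prep}.
There are 16 candidate sequences in total.
Checking each against the rules leaves 9 sequences.
Count = 9.

9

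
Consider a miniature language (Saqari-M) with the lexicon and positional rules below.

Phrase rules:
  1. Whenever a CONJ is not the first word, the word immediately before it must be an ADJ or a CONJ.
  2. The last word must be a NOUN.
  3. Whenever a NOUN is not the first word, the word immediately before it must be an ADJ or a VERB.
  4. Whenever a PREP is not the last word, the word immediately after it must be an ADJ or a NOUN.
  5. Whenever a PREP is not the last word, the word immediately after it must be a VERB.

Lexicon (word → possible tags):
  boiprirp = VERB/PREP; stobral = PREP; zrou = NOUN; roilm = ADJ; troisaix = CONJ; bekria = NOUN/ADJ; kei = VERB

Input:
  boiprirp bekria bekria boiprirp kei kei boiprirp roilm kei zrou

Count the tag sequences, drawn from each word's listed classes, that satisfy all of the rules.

3

Candidates per position — 1:boiprirp {VERB,PREP}; 2:bekria {NOUN,ADJ}; 3:bekria {NOUN,ADJ}; 4:boiprirp {VERB,PREP}; 5:kei {VERB}; 6:kei {VERB}; 7:boiprirp {VERB,PREP}; 8:roilm {ADJ}; 9:kei {VERB}; 10:zrou {NOUN}.
There are 32 candidate sequences in total.
The sequences that satisfy every rule: VERB NOUN ADJ VERB VERB VERB VERB ADJ VERB NOUN; VERB ADJ NOUN VERB VERB VERB VERB ADJ VERB NOUN; VERB ADJ ADJ VERB VERB VERB VERB ADJ VERB NOUN.
Count = 3.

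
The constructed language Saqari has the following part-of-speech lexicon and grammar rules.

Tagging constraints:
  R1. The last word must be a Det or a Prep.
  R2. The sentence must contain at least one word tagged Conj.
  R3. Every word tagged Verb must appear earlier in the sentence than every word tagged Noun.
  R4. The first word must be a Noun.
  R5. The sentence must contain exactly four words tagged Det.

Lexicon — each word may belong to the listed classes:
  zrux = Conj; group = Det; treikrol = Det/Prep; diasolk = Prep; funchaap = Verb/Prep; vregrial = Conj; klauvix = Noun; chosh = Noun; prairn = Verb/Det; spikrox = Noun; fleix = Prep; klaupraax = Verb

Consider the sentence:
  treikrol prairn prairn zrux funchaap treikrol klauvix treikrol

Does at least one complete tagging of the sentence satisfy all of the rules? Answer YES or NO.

NO

Candidates per position — 1:treikrol {Det,Prep}; 2:prairn {Verb,Det}; 3:prairn {Verb,Det}; 4:zrux {Conj}; 5:funchaap {Verb,Prep}; 6:treikrol {Det,Prep}; 7:klauvix {Noun}; 8:treikrol {Det,Prep}.
Rule 4 cannot be satisfied by any choice of tags from the lexicon.
So there is no consistent tagging.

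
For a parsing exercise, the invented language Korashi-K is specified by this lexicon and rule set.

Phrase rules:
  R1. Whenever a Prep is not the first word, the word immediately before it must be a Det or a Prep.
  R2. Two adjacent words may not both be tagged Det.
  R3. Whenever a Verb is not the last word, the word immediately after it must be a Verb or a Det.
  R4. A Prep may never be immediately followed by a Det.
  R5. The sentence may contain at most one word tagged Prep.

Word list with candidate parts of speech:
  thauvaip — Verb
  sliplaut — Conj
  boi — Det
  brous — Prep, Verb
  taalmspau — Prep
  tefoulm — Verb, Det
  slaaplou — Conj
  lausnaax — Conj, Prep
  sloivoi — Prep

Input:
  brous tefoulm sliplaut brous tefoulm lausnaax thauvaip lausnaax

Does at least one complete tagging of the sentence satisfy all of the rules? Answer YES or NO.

NO

Candidates per position — 1:brous {Prep,Verb}; 2:tefoulm {Verb,Det}; 3:sliplaut {Conj}; 4:brous {Prep,Verb}; 5:tefoulm {Verb,Det}; 6:lausnaax {Conj,Prep}; 7:thauvaip {Verb}; 8:lausnaax {Conj,Prep}.
Rule 3 cannot be satisfied by any choice of tags from the lexicon.
So there is no consistent tagging.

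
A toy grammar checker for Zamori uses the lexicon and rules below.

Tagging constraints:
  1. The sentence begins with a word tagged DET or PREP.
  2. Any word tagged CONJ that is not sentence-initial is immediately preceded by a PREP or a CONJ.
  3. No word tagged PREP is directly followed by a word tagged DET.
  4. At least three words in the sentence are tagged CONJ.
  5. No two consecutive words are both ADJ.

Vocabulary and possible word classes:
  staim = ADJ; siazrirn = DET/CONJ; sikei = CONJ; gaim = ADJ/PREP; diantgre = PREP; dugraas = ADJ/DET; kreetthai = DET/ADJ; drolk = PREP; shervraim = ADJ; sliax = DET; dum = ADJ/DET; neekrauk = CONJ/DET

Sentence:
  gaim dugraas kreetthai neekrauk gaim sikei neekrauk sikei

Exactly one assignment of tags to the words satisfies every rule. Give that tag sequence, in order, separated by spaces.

Candidates per position — 1:gaim {ADJ,PREP}; 2:dugraas {ADJ,DET}; 3:kreetthai {DET,ADJ}; 4:neekrauk {CONJ,DET}; 5:gaim {ADJ,PREP}; 6:sikei {CONJ}; 7:neekrauk {CONJ,DET}; 8:sikei {CONJ}.
Position 1: tagging it ADJ would leave rule 1 unsatisfiable, so it must be PREP.
Position 2: tagging it DET would leave rule 3 unsatisfiable, so it must be ADJ.
Position 3: tagging it ADJ would leave rule 5 unsatisfiable, so it must be DET.
Position 4: tagging it CONJ would leave rule 2 unsatisfiable, so it must be DET.
Position 5: tagging it ADJ would leave rule 2 unsatisfiable, so it must be PREP.
Position 7: tagging it DET would leave rule 2 unsatisfiable, so it must be CONJ.
The only consistent sequence is: PREP ADJ DET DET PREP CONJ CONJ CONJ.
Rule-by-rule: rule 1 ✓; rule 2 ✓; rule 3 ✓; rule 4 ✓; rule 5 ✓.

PREP ADJ DET DET PREP CONJ CONJ CONJ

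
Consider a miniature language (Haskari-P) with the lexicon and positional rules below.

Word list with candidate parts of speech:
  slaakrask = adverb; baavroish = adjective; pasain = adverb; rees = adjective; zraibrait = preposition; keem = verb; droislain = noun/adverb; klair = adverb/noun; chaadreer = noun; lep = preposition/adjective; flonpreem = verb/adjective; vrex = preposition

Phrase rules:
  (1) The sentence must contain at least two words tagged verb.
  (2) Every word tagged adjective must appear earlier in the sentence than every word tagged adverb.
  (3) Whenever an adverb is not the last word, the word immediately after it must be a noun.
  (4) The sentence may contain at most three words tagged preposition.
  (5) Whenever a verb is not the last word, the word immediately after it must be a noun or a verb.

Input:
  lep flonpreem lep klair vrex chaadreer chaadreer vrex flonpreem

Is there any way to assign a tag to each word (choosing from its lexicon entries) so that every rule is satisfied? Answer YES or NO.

NO

Candidates per position — 1:lep {preposition,adjective}; 2:flonpreem {verb,adjective}; 3:lep {preposition,adjective}; 4:klair {adverb,noun}; 5:vrex {preposition}; 6:chaadreer {noun}; 7:chaadreer {noun}; 8:vrex {preposition}; 9:flonpreem {verb,adjective}.
Every candidate sequence violates at least one rule; no consistent tagging exists.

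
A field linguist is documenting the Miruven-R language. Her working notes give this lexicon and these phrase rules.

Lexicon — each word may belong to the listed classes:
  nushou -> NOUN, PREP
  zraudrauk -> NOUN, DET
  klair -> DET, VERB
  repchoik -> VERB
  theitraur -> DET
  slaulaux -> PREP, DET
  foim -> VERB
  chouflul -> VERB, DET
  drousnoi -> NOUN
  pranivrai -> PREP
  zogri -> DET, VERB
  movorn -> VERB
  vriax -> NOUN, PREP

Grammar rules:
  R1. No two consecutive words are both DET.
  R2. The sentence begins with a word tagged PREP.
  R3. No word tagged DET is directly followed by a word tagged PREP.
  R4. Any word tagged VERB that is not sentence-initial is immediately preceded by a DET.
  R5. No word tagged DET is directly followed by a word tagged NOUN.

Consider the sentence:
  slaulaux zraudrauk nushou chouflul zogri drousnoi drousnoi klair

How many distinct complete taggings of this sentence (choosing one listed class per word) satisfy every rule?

Candidates per position — 1:slaulaux {PREP,DET}; 2:zraudrauk {NOUN,DET}; 3:nushou {NOUN,PREP}; 4:chouflul {VERB,DET}; 5:zogri {DET,VERB}; 6:drousnoi {NOUN}; 7:drousnoi {NOUN}; 8:klair {DET,VERB}.
There are 64 candidate sequences in total.
The sequences that satisfy every rule: PREP NOUN NOUN DET VERB NOUN NOUN DET; PREP NOUN PREP DET VERB NOUN NOUN DET.
Count = 2.

2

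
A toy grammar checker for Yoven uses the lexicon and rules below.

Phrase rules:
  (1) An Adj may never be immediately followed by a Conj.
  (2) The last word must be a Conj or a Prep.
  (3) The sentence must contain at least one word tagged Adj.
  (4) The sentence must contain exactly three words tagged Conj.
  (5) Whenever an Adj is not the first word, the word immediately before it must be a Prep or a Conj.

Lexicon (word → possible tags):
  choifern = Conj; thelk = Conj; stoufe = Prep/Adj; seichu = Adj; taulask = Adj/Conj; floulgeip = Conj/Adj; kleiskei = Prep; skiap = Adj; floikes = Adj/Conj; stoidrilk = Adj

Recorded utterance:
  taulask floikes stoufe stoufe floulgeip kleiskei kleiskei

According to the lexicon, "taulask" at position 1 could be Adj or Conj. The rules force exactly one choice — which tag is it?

Conj

Candidates per position — 1:taulask {Adj,Conj}; 2:floikes {Adj,Conj}; 3:stoufe {Prep,Adj}; 4:stoufe {Prep,Adj}; 5:floulgeip {Conj,Adj}; 6:kleiskei {Prep}; 7:kleiskei {Prep}.
Position 1: Adj is ruled out by rule 4; that leaves Conj.
Position 2: Adj is ruled out by rule 4; that leaves Conj.
Position 5: Adj is ruled out by rule 4; that leaves Conj.
Position 4: Adj is ruled out by rule 1; that leaves Prep.
Position 3: Prep is ruled out by rule 3; that leaves Adj.
The only consistent sequence is: Conj Conj Adj Prep Conj Prep Prep.
Checking: rule 1 holds; rule 2 holds; rule 3 holds; rule 4 holds; rule 5 holds.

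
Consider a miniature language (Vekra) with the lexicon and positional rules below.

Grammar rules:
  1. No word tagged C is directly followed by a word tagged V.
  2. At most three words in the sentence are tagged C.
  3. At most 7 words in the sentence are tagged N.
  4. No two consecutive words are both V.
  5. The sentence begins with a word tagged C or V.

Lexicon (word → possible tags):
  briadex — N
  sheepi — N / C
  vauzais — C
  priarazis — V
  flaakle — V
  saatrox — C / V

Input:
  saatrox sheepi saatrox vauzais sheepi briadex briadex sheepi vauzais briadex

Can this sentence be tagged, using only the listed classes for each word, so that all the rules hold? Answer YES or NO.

Candidates per position — 1:saatrox {C,V}; 2:sheepi {N,C}; 3:saatrox {C,V}; 4:vauzais {C}; 5:sheepi {N,C}; 6:briadex {N}; 7:briadex {N}; 8:sheepi {N,C}; 9:vauzais {C}; 10:briadex {N}.
One satisfying assignment: V N V C N N N C C N.
Check: rule 1 ok; rule 2 ok; rule 3 ok; rule 4 ok; rule 5 ok.

YES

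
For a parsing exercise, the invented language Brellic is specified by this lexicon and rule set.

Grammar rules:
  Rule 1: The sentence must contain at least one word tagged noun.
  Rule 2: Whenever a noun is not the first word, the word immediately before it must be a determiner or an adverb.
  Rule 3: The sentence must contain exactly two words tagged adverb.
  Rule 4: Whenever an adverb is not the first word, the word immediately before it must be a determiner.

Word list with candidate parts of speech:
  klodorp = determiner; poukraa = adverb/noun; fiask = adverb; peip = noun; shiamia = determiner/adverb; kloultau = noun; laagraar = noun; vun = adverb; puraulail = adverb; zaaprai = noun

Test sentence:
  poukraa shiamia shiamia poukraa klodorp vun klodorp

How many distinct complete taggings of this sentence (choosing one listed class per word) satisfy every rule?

3

Candidates per position — 1:poukraa {adverb,noun}; 2:shiamia {determiner,adverb}; 3:shiamia {determiner,adverb}; 4:poukraa {adverb,noun}; 5:klodorp {determiner}; 6:vun {adverb}; 7:klodorp {determiner}.
There are 16 candidate sequences in total.
The sequences that satisfy every rule: adverb determiner determiner noun determiner adverb determiner; noun determiner determiner adverb determiner adverb determiner; noun determiner adverb noun determiner adverb determiner.
Count = 3.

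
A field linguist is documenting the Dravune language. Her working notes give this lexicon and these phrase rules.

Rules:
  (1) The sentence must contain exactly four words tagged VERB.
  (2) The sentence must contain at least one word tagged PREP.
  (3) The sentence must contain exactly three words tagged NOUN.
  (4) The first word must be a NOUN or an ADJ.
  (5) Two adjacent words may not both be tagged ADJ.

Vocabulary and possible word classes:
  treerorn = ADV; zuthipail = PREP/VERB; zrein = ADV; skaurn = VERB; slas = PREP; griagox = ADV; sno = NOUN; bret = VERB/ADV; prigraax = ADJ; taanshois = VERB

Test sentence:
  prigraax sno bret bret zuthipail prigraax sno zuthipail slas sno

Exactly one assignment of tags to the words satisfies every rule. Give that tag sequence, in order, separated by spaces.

Candidates per position — 1:prigraax {ADJ}; 2:sno {NOUN}; 3:bret {VERB,ADV}; 4:bret {VERB,ADV}; 5:zuthipail {PREP,VERB}; 6:prigraax {ADJ}; 7:sno {NOUN}; 8:zuthipail {PREP,VERB}; 9:slas {PREP}; 10:sno {NOUN}.
Position 3: tagging it ADV would leave rule 1 unsatisfiable, so it must be VERB.
Position 4: tagging it ADV would leave rule 1 unsatisfiable, so it must be VERB.
Position 5: tagging it PREP would leave rule 1 unsatisfiable, so it must be VERB.
Position 8: tagging it PREP would leave rule 1 unsatisfiable, so it must be VERB.
So the tagging must be: ADJ NOUN VERB VERB VERB ADJ NOUN VERB PREP NOUN.
Verifying each rule — rule 1 satisfied; rule 2 satisfied; rule 3 satisfied; rule 4 satisfied; rule 5 satisfied.

ADJ NOUN VERB VERB VERB ADJ NOUN VERB PREP NOUN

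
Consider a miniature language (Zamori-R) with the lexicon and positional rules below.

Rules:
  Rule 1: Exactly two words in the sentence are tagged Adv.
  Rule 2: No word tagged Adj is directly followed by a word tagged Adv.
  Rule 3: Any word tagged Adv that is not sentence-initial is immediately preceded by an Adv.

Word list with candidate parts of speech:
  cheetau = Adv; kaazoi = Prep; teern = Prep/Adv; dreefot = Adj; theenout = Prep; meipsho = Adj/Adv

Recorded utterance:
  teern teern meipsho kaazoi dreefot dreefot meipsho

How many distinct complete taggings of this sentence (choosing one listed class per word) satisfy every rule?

Candidates per position — 1:teern {Prep,Adv}; 2:teern {Prep,Adv}; 3:meipsho {Adj,Adv}; 4:kaazoi {Prep}; 5:dreefot {Adj}; 6:dreefot {Adj}; 7:meipsho {Adj,Adv}.
There are 16 candidate sequences in total.
The sequences that satisfy every rule: Adv Adv Adj Prep Adj Adj Adj.
Count = 1.

1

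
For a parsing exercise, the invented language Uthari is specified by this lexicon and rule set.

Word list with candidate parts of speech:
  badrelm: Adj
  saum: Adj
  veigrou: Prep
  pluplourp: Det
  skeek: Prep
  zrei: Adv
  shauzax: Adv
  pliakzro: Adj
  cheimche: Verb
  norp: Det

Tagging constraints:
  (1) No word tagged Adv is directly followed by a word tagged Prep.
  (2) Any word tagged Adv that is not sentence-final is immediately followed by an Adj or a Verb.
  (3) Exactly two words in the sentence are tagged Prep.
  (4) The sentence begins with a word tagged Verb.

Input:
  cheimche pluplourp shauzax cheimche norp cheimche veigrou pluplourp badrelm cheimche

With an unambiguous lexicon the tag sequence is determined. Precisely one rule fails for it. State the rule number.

Fixed tagging: Verb Det Adv Verb Det Verb Prep Det Adj Verb.
Checking each rule: R1 ✓, R2 ✓, R3 ✗, R4 ✓.
Only rule 3 fails.

3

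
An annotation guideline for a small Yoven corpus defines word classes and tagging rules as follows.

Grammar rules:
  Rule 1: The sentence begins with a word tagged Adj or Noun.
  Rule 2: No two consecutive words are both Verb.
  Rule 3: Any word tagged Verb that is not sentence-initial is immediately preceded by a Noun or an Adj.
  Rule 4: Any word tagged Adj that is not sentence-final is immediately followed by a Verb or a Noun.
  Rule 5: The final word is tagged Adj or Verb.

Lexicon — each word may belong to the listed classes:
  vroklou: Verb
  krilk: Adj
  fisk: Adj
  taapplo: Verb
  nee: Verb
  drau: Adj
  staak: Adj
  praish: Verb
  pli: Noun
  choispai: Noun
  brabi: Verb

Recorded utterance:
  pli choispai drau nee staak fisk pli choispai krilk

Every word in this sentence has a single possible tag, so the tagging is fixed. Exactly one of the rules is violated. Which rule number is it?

4

Fixed tagging: Noun Noun Adj Verb Adj Adj Noun Noun Adj.
Checking each rule: R1 ok, R2 ok, R3 ok, R4 fails, R5 ok.
Only rule 4 fails.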